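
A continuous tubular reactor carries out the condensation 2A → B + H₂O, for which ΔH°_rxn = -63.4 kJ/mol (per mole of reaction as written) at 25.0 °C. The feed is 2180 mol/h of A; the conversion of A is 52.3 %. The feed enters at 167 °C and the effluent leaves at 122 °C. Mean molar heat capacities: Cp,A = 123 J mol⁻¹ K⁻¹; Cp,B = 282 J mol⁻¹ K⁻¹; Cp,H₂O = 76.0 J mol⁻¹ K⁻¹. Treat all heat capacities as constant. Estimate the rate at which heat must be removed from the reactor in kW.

Q_out = 11.7 kW

Extent of reaction ξ = 0.523 × 2180 / 2 = 570.07 mol/h
Reaction term: ξ·ΔH°_rxn = 570.07 × -63.4 = -36142 kJ/h
Sensible, feed 167→25 °C: -38076 kJ/h
Outlet flows (mol/h): A 1039.9, B 570.07, H₂O 570.07
Sensible, products 25→122 °C: 32203 kJ/h
Q = ΔH = -42015 kJ/h = -11.671 kW
Heat removed = 11.671 kW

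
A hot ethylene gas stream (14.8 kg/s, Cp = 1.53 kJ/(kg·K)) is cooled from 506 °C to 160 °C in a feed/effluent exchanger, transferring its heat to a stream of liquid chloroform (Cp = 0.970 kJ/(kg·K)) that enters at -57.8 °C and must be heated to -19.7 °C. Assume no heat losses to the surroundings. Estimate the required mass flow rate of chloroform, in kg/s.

Heat released by hot stream: Q = 14.8 × 1.53 × (506 − 160) = 7834.8 kJ/s
Energy balance on cold side (adiabatic exchanger): Q = ṁ_c·Cp_c·(T_c,out − T_c,in)
ṁ_c = 7834.8 / [0.970 × (-19.7 − -57.8)] = 212 kg/s

ṁ_c = 212 kg/s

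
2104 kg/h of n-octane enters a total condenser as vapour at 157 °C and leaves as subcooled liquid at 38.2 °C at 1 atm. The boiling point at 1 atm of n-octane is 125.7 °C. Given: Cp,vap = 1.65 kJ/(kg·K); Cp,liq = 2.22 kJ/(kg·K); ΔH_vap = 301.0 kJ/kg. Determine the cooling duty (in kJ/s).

Q_c = 320 kJ/s

vapour 157→125.7 °C: -51.645 kJ/kg
condensation at 125.7 °C: -301 kJ/kg
liquid 125.7→38.2 °C: -194.25 kJ/kg
Δh = -51.645 + -301 + -194.25 = -546.89 kJ/kg
Q = ṁ·Δh = 2104 kg/h × -546.89 kJ/kg = -1.1507e+06 kJ/h
|Q| = 319.63 kW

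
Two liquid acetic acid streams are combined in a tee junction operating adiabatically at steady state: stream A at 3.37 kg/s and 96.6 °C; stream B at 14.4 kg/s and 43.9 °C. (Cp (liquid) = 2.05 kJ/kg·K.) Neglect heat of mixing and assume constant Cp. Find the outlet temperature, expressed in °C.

T_out = 53.9 °C

Energy balance with Q = 0: Σ ṁᵢCp,ᵢ(T_out − Tᵢ) = 0
Σ ṁᵢCp,ᵢTᵢ = 3.37×2.05×96.6 + 14.4×2.05×43.9 = 1963.3
Σ ṁᵢCp,ᵢ = 3.37×2.05 + 14.4×2.05 = 36.428
T_out = 1963.3 / 36.428 = 53.894 °C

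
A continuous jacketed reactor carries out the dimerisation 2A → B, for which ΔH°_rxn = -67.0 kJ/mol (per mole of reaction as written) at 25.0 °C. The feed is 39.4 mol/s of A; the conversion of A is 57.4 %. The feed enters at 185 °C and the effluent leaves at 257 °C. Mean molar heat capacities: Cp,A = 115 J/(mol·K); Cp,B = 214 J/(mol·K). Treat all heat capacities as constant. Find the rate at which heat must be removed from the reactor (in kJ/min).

Extent of reaction ξ = 0.574 × 39.4 / 2 = 11.308 mol/s
Reaction term: ξ·ΔH°_rxn = 11.308 × -67.0 = -757.62 kJ/s
Sensible, feed 185→25 °C: -724.96 kJ/s
Outlet flows (mol/s): A 16.784, B 11.308
Sensible, products 25→257 °C: 1009.2 kJ/s
Q = ΔH = -473.37 kJ/s = -473.37 kW
Heat removed = 28402 kJ/min

Q_out = 28400 kJ/min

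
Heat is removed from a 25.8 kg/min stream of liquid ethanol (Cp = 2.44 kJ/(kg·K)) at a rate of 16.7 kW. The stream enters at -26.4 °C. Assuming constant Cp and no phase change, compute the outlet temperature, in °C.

T_out = -42.3 °C

Q = 16.7 kW = 1002 kJ/min
ΔT = Q/(ṁ·Cp) = 1002/(25.8×2.44) = 15.917 K
T_out = -26.4 − 15.917 = -42.317 °C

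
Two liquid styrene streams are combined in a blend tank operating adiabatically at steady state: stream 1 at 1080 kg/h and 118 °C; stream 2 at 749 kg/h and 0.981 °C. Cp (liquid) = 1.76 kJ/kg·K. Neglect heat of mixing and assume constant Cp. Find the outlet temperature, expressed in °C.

T_out = 70.1 °C

Energy balance with Q = 0: Σ ṁᵢCp,ᵢ(T_out − Tᵢ) = 0
T_out = Σ ṁᵢCp,ᵢTᵢ / Σ ṁᵢCp,ᵢ
      = 225590 / 3219 = 70.079 °C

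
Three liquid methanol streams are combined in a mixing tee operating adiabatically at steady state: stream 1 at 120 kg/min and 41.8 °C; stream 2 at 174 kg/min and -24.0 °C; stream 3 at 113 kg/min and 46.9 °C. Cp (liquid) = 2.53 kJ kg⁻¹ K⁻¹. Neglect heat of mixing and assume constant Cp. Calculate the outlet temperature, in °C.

T_out = 15.1 °C

Adiabatic, steady state ⇒ Σ ṁᵢCp,ᵢ(T_out − Tᵢ) = 0
Σ ṁᵢCp,ᵢTᵢ = 120×2.53×41.8 + 174×2.53×-24.0 + 113×2.53×46.9 = 15533
Σ ṁᵢCp,ᵢ = 120×2.53 + 174×2.53 + 113×2.53 = 1029.7
T_out = 15533 / 1029.7 = 15.085 °C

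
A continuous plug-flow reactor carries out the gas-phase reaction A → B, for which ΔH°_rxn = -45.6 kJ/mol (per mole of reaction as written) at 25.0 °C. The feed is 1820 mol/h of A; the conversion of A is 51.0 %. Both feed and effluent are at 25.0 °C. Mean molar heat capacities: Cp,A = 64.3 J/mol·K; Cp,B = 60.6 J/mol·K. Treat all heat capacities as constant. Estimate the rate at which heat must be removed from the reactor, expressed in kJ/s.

Q_out = 11.8 kJ/s

Extent of reaction ξ = 0.510 × 1820 = 928.2 mol/h
Reaction term: ξ·ΔH°_rxn = 928.2 × -45.6 = -42326 kJ/h
Q = ΔH = -42326 kJ/h = -11.757 kW
Heat removed = 11.757 kJ/s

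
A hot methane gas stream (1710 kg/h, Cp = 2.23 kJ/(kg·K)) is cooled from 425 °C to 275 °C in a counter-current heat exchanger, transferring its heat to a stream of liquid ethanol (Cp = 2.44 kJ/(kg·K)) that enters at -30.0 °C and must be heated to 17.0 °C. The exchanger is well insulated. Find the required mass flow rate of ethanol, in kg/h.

Heat released by hot stream: Q = 1710 × 2.23 × (425 − 275) = 572000 kJ/h
Energy balance on cold side (adiabatic exchanger): Q = ṁ_c·Cp_c·(T_c,out − T_c,in)
ṁ_c = 572000 / [2.44 × (17.0 − -30.0)] = 4987.7 kg/h

ṁ_c = 4990 kg/h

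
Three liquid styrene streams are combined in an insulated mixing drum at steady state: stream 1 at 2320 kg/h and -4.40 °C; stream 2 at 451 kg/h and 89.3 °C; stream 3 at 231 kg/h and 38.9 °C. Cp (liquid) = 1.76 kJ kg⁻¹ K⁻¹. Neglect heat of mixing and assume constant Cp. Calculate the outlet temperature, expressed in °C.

T_out = 13.0 °C

No heat crosses the boundary, so H_out = H_in.
Σ ṁᵢCp,ᵢTᵢ = 2320×1.76×-4.40 + 451×1.76×89.3 + 231×1.76×38.9 = 68732
Σ ṁᵢCp,ᵢ = 2320×1.76 + 451×1.76 + 231×1.76 = 5283.5
T_out = 68732 / 5283.5 = 13.009 °C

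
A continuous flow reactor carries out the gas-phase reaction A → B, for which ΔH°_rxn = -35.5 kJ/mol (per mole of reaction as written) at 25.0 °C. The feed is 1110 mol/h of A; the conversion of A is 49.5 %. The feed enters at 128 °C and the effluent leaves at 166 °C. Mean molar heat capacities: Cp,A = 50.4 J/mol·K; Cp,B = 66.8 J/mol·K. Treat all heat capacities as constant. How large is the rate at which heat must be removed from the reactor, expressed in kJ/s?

Q_out = 4.47 kJ/s

Extent of reaction ξ = 0.495 × 1110 = 549.45 mol/h
Reaction term: ξ·ΔH°_rxn = 549.45 × -35.5 = -19505 kJ/h
Sensible, feed 128→25 °C: -5762.2 kJ/h
Outlet flows (mol/h): A 560.55, B 549.45
Sensible, products 25→166 °C: 9158.7 kJ/h
Q = ΔH = -16109 kJ/h = -4.4747 kW
Heat removed = 4.4747 kJ/s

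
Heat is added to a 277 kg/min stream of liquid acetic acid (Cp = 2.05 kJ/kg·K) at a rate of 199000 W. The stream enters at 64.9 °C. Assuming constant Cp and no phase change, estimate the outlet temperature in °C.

Q = 199000 W = 11940 kJ/min
ΔT = Q/(ṁ·Cp) = 11940/(277×2.05) = 21.027 K
T_out = 64.9 + 21.027 = 85.927 °C

T_out = 85.9 °C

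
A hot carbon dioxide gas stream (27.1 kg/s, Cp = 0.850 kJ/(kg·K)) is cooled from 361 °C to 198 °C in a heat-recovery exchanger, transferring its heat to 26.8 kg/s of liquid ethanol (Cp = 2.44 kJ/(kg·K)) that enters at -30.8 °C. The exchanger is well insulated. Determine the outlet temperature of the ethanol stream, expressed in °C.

T_c,out = 26.6 °C

Heat released by hot stream: Q = 27.1 × 0.850 × (361 − 198) = 3754.7 kJ/s
Energy balance on cold side (adiabatic exchanger): Q = ṁ_c·Cp_c·(T_c,out − T_c,in)
T_c,out = -30.8 + 3754.7/(26.8 × 2.44) = 26.618 °C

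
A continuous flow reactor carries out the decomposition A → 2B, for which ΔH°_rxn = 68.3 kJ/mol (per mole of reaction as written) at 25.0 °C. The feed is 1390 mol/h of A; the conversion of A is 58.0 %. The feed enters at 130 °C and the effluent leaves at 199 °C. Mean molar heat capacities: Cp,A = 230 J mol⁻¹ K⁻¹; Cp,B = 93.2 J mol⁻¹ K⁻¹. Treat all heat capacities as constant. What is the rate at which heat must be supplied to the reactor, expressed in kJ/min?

Q_in = 1180 kJ/min

Extent of reaction ξ = 0.580 × 1390 = 806.2 mol/h
Reaction term: ξ·ΔH°_rxn = 806.2 × 68.3 = 55063 kJ/h
Sensible, feed 130→25 °C: -33568 kJ/h
Outlet flows (mol/h): A 583.8, B 1612.4
Sensible, products 25→199 °C: 49512 kJ/h
Q = ΔH = 71007 kJ/h = 19.724 kW
Heat supplied = 1183.4 kJ/min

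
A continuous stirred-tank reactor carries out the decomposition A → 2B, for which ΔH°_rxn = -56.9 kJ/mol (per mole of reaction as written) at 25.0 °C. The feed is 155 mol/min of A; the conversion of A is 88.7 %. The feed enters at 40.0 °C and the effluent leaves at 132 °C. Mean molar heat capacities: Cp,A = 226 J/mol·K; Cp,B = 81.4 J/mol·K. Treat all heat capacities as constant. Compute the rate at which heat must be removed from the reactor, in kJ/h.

Extent of reaction ξ = 0.887 × 155 = 137.49 mol/min
Reaction term: ξ·ΔH°_rxn = 137.49 × -56.9 = -7822.9 kJ/min
Sensible, feed 40.0→25 °C: -525.45 kJ/min
Outlet flows (mol/min): A 17.515, B 274.97
Sensible, products 25→132 °C: 2818.5 kJ/min
Q = ΔH = -5529.9 kJ/min = -92.164 kW
Heat removed = 331790 kJ/h

Q_out = 332000 kJ/h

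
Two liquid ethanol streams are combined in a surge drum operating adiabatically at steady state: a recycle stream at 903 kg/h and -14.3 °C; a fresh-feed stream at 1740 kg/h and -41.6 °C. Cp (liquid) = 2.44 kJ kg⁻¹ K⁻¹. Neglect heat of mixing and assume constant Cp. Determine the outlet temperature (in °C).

T_out = -32.3 °C

Energy balance with Q = 0: Σ ṁᵢCp,ᵢ(T_out − Tᵢ) = 0
T_out = Σ ṁᵢCp,ᵢTᵢ / Σ ṁᵢCp,ᵢ
      = -208120 / 6448.9 = -32.273 °C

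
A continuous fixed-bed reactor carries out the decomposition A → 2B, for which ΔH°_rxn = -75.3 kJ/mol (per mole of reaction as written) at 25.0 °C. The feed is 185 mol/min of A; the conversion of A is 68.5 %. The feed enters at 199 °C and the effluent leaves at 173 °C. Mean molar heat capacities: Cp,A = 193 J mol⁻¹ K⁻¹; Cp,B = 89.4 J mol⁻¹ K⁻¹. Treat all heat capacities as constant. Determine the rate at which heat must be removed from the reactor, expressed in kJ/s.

Extent of reaction ξ = 0.685 × 185 = 126.73 mol/min
Reaction term: ξ·ΔH°_rxn = 126.73 × -75.3 = -9542.4 kJ/min
Sensible, feed 199→25 °C: -6212.7 kJ/min
Outlet flows (mol/min): A 58.275, B 253.45
Sensible, products 25→173 °C: 5018 kJ/min
Q = ΔH = -10737 kJ/min = -178.95 kW
Heat removed = 178.95 kJ/s

Q_out = 179 kJ/s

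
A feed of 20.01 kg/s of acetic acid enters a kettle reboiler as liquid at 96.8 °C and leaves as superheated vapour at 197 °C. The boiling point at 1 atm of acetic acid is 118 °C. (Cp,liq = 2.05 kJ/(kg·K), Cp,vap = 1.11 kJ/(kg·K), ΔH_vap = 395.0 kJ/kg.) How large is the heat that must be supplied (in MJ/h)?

Q = 37900 MJ/h

liquid 96.8→118 °C: 43.46 kJ/kg
vaporisation at 118 °C: 395 kJ/kg
vapour 118→197 °C: 87.69 kJ/kg
Δh = 43.46 + 395 + 87.69 = 526.15 kJ/kg
Q = ṁ·Δh = 20.01 kg/s × 526.15 kJ/kg = 10528 kJ/s
|Q| = 10528 kW = 37902 MJ/h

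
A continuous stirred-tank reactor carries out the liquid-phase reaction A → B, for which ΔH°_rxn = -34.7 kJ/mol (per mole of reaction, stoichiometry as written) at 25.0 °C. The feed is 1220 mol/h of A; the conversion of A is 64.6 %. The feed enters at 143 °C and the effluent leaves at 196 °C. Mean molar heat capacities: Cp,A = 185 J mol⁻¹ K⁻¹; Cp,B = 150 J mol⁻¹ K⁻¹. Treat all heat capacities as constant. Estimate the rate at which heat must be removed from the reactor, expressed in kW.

Q_out = 5.58 kW

Extent of reaction ξ = 0.646 × 1220 = 788.12 mol/h
Reaction term: ξ·ΔH°_rxn = 788.12 × -34.7 = -27348 kJ/h
Sensible, feed 143→25 °C: -26633 kJ/h
Outlet flows (mol/h): A 431.88, B 788.12
Sensible, products 25→196 °C: 33878 kJ/h
Q = ΔH = -20103 kJ/h = -5.584 kW
Heat removed = 5.584 kW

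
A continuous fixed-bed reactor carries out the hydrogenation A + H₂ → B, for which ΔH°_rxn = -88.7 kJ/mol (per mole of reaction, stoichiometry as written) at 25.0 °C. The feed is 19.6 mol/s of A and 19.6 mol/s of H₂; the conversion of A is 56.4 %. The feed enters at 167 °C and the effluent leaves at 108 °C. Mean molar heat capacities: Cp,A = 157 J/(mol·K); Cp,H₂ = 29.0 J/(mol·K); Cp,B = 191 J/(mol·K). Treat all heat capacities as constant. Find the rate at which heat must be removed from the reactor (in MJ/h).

Extent of reaction ξ = 0.564 × 19.6 = 11.054 mol/s
Reaction term: ξ·ΔH°_rxn = 11.054 × -88.7 = -980.53 kJ/s
Sensible, feed 167→25 °C: -517.68 kJ/s
Outlet flows (mol/s): A 8.5456, H₂ 8.5456, B 11.054
Sensible, products 25→108 °C: 307.17 kJ/s
Q = ΔH = -1191 kJ/s = -1191 kW
Heat removed = 4287.7 MJ/h

Q_out = 4290 MJ/h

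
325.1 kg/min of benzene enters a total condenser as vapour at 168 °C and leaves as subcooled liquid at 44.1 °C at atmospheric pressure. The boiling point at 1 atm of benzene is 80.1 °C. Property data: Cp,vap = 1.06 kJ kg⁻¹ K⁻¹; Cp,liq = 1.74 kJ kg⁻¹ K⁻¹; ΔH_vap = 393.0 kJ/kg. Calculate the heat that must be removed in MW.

Q_c = 2.97 MW

vapour 168→80.1 °C: -93.174 kJ/kg
condensation at 80.1 °C: -393 kJ/kg
liquid 80.1→44.1 °C: -62.64 kJ/kg
Δh = -93.174 + -393 + -62.64 = -548.81 kJ/kg
Q = ṁ·Δh = 325.1 kg/min × -548.81 kJ/kg = -178420 kJ/min
|Q| = 2973.7 kW = 2.9737 MW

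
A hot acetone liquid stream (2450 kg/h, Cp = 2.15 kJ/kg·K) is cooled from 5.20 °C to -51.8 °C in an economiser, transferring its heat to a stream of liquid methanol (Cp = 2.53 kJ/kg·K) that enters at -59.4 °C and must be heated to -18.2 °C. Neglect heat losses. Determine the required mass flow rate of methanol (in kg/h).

ṁ_c = 2880 kg/h

Heat released by hot stream: Q = 2450 × 2.15 × (5.20 − -51.8) = 300250 kJ/h
Energy balance on cold side (adiabatic exchanger): Q = ṁ_c·Cp_c·(T_c,out − T_c,in)
ṁ_c = 300250 / [2.53 × (-18.2 − -59.4)] = 2880.5 kg/h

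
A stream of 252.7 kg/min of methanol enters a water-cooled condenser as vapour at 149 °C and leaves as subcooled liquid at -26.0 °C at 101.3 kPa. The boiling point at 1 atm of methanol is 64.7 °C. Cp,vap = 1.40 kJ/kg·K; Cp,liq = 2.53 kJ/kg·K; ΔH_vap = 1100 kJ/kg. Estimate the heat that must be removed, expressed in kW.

Q_c = 6100 kW

vapour 149→64.7 °C: -118.02 kJ/kg
condensation at 64.7 °C: -1100 kJ/kg
liquid 64.7→-26.0 °C: -229.47 kJ/kg
Δh = -118.02 + -1100 + -229.47 = -1447.5 kJ/kg
Q = ṁ·Δh = 252.7 kg/min × -1447.5 kJ/kg = -365780 kJ/min
|Q| = 6096.3 kW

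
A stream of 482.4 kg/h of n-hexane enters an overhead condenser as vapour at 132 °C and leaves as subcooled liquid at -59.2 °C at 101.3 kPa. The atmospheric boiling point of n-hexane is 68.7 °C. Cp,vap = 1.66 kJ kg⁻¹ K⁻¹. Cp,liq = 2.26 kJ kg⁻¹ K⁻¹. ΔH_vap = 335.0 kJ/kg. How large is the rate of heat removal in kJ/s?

Q_c = 97.7 kJ/s

vapour 132→68.7 °C: -105.08 kJ/kg
condensation at 68.7 °C: -335 kJ/kg
liquid 68.7→-59.2 °C: -289.05 kJ/kg
Δh = -105.08 + -335 + -289.05 = -729.13 kJ/kg
Q = ṁ·Δh = 482.4 kg/h × -729.13 kJ/kg = -351730 kJ/h
|Q| = 97.704 kW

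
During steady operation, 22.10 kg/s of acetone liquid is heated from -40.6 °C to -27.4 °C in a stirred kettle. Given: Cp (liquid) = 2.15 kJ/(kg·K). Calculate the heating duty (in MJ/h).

Q = ṁ·Cp·ΔT = 22.10 × 2.15 × (-27.4 − -40.6) = 627.2 kJ/s
Heating duty = 2257.9 MJ/h

Q = 2260 MJ/h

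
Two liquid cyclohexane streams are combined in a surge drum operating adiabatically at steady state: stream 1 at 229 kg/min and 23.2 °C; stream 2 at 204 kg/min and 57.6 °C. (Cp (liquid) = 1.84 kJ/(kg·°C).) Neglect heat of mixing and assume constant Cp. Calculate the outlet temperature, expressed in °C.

T_out = 39.4 °C

Adiabatic, steady state ⇒ Σ ṁᵢCp,ᵢ(T_out − Tᵢ) = 0
T_out = Σ ṁᵢCp,ᵢTᵢ / Σ ṁᵢCp,ᵢ
      = 31396 / 796.72 = 39.407 °C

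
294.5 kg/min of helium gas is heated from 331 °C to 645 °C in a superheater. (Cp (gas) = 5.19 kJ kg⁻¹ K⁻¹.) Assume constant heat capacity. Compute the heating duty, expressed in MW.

Q = ṁ·Cp·ΔT = 294.5 × 5.19 × (645 − 331) = 479930 kJ/min
Converting: 479930 / 60 s = 7998.9 kW
Heating duty = 7.9989 MW

Q = 8.00 MW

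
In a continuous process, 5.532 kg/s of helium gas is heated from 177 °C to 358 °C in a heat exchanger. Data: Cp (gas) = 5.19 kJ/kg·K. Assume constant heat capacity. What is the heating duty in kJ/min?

Q = ṁ·Cp·ΔT = 5.532 × 5.19 × (358 − 177) = 5196.7 kJ/s
Heating duty = 311800 kJ/min

Q = 312000 kJ/min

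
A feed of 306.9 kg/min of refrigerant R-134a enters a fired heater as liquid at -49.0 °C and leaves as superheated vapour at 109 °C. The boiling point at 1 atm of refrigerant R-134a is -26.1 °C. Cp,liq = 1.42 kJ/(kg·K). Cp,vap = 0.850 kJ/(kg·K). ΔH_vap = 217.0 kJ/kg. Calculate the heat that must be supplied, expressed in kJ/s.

liquid -49.0→-26.1 °C: 32.518 kJ/kg
vaporisation at -26.1 °C: 217 kJ/kg
vapour -26.1→109 °C: 114.83 kJ/kg
Δh = 32.518 + 217 + 114.83 = 364.35 kJ/kg
Q = ṁ·Δh = 306.9 kg/min × 364.35 kJ/kg = 111820 kJ/min
|Q| = 1863.7 kW

Q = 1860 kJ/s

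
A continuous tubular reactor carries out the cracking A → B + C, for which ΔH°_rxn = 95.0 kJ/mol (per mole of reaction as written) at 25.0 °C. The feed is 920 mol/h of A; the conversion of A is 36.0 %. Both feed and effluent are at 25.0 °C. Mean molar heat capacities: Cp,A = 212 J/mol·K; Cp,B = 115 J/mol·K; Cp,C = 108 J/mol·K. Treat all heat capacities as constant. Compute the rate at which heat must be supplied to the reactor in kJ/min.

Extent of reaction ξ = 0.360 × 920 = 331.2 mol/h
Reaction term: ξ·ΔH°_rxn = 331.2 × 95.0 = 31464 kJ/h
Q = ΔH = 31464 kJ/h = 8.74 kW
Heat supplied = 524.4 kJ/min

Q_in = 524 kJ/min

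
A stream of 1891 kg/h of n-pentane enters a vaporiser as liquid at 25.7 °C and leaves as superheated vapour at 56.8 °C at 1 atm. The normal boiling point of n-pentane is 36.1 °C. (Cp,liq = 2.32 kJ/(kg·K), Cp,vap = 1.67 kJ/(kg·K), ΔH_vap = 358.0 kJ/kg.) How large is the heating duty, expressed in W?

Q = 219000 W

liquid 25.7→36.1 °C: 24.128 kJ/kg
vaporisation at 36.1 °C: 358 kJ/kg
vapour 36.1→56.8 °C: 34.569 kJ/kg
Δh = 24.128 + 358 + 34.569 = 416.7 kJ/kg
Q = ṁ·Δh = 1891 kg/h × 416.7 kJ/kg = 787970 kJ/h
|Q| = 218.88 kW = 218880 W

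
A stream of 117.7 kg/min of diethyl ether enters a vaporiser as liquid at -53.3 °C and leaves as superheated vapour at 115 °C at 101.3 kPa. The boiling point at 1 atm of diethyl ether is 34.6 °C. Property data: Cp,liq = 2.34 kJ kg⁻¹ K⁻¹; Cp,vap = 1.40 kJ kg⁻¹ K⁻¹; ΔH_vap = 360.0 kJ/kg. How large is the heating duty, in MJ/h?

Q = 4790 MJ/h

liquid -53.3→34.6 °C: 205.69 kJ/kg
vaporisation at 34.6 °C: 360 kJ/kg
vapour 34.6→115 °C: 112.56 kJ/kg
Δh = 205.69 + 360 + 112.56 = 678.25 kJ/kg
Q = ṁ·Δh = 117.7 kg/min × 678.25 kJ/kg = 79830 kJ/min
|Q| = 1330.5 kW = 4789.8 MJ/h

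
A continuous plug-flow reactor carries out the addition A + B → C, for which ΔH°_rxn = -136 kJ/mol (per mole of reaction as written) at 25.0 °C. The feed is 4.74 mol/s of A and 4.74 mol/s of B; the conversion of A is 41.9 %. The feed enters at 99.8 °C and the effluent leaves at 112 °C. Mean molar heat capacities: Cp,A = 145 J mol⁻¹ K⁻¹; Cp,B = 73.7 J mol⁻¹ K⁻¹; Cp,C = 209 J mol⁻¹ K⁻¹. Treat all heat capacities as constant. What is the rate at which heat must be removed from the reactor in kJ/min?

Q_out = 15500 kJ/min

Extent of reaction ξ = 0.419 × 4.74 = 1.9861 mol/s
Reaction term: ξ·ΔH°_rxn = 1.9861 × -136 = -270.1 kJ/s
Sensible, feed 99.8→25 °C: -77.541 kJ/s
Outlet flows (mol/s): A 2.7539, B 2.7539, C 1.9861
Sensible, products 25→112 °C: 88.511 kJ/s
Q = ΔH = -259.13 kJ/s = -259.13 kW
Heat removed = 15548 kJ/min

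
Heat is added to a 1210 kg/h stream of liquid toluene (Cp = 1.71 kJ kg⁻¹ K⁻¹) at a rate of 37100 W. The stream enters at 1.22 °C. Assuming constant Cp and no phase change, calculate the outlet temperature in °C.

T_out = 65.8 °C

Q = 37100 W = 133560 kJ/h
ΔT = Q/(ṁ·Cp) = 133560/(1210×1.71) = 64.55 K
T_out = 1.22 + 64.55 = 65.77 °C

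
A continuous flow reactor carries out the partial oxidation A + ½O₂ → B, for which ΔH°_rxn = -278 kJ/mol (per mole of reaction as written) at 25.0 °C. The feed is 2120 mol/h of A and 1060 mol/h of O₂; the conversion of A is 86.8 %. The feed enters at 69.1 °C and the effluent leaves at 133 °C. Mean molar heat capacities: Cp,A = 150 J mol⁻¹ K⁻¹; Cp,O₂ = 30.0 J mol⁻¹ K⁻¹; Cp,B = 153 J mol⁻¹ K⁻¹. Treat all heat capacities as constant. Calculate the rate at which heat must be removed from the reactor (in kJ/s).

Q_out = 137 kJ/s

Extent of reaction ξ = 0.868 × 2120 = 1840.2 mol/h
Reaction term: ξ·ΔH°_rxn = 1840.2 × -278 = -511560 kJ/h
Sensible, feed 69.1→25 °C: -15426 kJ/h
Outlet flows (mol/h): A 279.84, O₂ 139.92, B 1840.2
Sensible, products 25→133 °C: 35394 kJ/h
Q = ΔH = -491600 kJ/h = -136.55 kW
Heat removed = 136.55 kJ/s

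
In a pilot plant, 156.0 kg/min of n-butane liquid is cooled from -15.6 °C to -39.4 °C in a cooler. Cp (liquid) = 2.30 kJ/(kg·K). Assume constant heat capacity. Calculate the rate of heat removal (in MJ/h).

Q = ṁ·Cp·ΔT = 156.0 × 2.30 × (-39.4 − -15.6) = -8539.4 kJ/min
Converting: 8539.4 / 60 s = 142.32 kW
Cooling duty = 512.37 MJ/h

Q_c = 512 MJ/h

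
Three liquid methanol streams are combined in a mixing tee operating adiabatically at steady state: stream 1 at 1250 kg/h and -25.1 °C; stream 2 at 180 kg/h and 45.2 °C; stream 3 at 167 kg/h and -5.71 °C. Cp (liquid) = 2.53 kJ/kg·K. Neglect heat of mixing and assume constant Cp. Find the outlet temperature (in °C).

Adiabatic, steady state ⇒ Σ ṁᵢCp,ᵢ(T_out − Tᵢ) = 0
T_out = Σ ṁᵢCp,ᵢTᵢ / Σ ṁᵢCp,ᵢ
      = -61207 / 4040.4 = -15.149 °C

T_out = -15.1 °C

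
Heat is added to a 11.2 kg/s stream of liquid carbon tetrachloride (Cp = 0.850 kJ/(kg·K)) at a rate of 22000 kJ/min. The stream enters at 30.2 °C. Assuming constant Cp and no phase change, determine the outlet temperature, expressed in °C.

T_out = 68.7 °C

Q = 22000 kJ/min = 366.67 kJ/s
ΔT = Q/(ṁ·Cp) = 366.67/(11.2×0.850) = 38.515 K
T_out = 30.2 + 38.515 = 68.715 °C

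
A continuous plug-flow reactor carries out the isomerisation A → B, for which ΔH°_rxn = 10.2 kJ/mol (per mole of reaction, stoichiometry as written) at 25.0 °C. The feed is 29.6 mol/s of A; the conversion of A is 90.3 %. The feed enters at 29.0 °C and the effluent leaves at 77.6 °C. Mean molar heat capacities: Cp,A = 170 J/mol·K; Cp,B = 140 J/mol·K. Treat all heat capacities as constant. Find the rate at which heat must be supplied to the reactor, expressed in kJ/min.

Q_in = 28500 kJ/min

Extent of reaction ξ = 0.903 × 29.6 = 26.729 mol/s
Reaction term: ξ·ΔH°_rxn = 26.729 × 10.2 = 272.63 kJ/s
Sensible, feed 29.0→25 °C: -20.128 kJ/s
Outlet flows (mol/s): A 2.8712, B 26.729
Sensible, products 25→77.6 °C: 222.51 kJ/s
Q = ΔH = 475.01 kJ/s = 475.01 kW
Heat supplied = 28501 kJ/min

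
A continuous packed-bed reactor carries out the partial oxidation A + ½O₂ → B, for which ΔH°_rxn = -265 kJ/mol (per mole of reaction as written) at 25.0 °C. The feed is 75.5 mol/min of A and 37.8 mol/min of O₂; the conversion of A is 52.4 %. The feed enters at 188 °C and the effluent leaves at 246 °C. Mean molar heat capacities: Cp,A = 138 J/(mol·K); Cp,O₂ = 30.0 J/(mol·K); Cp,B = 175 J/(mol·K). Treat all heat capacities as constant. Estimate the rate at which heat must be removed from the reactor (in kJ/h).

Q_out = 577000 kJ/h

Extent of reaction ξ = 0.524 × 75.5 = 39.562 mol/min
Reaction term: ξ·ΔH°_rxn = 39.562 × -265 = -10484 kJ/min
Sensible, feed 188→25 °C: -1883.1 kJ/min
Outlet flows (mol/min): A 35.938, O₂ 18.019, B 39.562
Sensible, products 25→246 °C: 2745.6 kJ/min
Q = ΔH = -9621.5 kJ/min = -160.36 kW
Heat removed = 577290 kJ/h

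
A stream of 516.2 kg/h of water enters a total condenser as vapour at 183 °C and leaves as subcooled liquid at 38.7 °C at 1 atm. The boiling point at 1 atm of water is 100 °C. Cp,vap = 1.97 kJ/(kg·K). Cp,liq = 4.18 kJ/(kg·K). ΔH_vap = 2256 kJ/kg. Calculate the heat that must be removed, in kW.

vapour 183→100 °C: -163.51 kJ/kg
condensation at 100 °C: -2256 kJ/kg
liquid 100→38.7 °C: -256.23 kJ/kg
Δh = -163.51 + -2256 + -256.23 = -2675.7 kJ/kg
Q = ṁ·Δh = 516.2 kg/h × -2675.7 kJ/kg = -1.3812e+06 kJ/h
|Q| = 383.67 kW

Q_c = 384 kW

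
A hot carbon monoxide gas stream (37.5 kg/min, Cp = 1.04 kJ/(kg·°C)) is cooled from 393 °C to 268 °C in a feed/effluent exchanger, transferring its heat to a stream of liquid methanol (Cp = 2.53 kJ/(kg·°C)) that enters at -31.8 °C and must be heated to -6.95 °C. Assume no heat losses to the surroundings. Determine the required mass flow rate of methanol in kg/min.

ṁ_c = 77.5 kg/min

Heat released by hot stream: Q = 37.5 × 1.04 × (393 − 268) = 4875 kJ/min
Energy balance on cold side (adiabatic exchanger): Q = ṁ_c·Cp_c·(T_c,out − T_c,in)
ṁ_c = 4875 / [2.53 × (-6.95 − -31.8)] = 77.54 kg/min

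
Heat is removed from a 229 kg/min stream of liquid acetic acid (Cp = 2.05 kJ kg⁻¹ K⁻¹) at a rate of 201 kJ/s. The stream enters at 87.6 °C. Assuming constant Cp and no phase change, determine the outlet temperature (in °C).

Q = 201 kJ/s = 12060 kJ/min
ΔT = Q/(ṁ·Cp) = 12060/(229×2.05) = 25.69 K
T_out = 87.6 − 25.69 = 61.91 °C

T_out = 61.9 °C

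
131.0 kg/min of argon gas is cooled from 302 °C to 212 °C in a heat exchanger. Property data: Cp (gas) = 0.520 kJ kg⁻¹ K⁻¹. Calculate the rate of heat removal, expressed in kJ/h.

Q = ṁ·Cp·ΔT = 131.0 × 0.520 × (212 − 302) = -6130.8 kJ/min
Converting: 6130.8 / 60 s = 102.18 kW
Cooling duty = 367850 kJ/h

Q_c = 368000 kJ/h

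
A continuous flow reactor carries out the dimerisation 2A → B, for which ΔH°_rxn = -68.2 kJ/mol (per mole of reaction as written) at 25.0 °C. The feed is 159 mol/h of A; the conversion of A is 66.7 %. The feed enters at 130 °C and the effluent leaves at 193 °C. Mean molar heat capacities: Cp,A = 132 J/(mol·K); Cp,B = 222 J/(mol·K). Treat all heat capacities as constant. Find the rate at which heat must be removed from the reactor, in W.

Extent of reaction ξ = 0.667 × 159 / 2 = 53.027 mol/h
Reaction term: ξ·ΔH°_rxn = 53.027 × -68.2 = -3616.4 kJ/h
Sensible, feed 130→25 °C: -2203.7 kJ/h
Outlet flows (mol/h): A 52.947, B 53.027
Sensible, products 25→193 °C: 3151.8 kJ/h
Q = ΔH = -2668.3 kJ/h = -0.7412 kW
Heat removed = 741.2 W

Q_out = 741 W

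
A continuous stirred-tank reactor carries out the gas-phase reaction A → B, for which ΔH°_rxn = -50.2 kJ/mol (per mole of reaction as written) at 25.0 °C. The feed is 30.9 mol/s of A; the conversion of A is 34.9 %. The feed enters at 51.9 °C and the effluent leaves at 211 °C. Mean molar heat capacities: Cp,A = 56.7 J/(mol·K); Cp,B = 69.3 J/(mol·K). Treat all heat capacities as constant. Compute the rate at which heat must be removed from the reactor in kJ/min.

Q_out = 14200 kJ/min

Extent of reaction ξ = 0.349 × 30.9 = 10.784 mol/s
Reaction term: ξ·ΔH°_rxn = 10.784 × -50.2 = -541.36 kJ/s
Sensible, feed 51.9→25 °C: -47.13 kJ/s
Outlet flows (mol/s): A 20.116, B 10.784
Sensible, products 25→211 °C: 351.15 kJ/s
Q = ΔH = -237.34 kJ/s = -237.34 kW
Heat removed = 14240 kJ/min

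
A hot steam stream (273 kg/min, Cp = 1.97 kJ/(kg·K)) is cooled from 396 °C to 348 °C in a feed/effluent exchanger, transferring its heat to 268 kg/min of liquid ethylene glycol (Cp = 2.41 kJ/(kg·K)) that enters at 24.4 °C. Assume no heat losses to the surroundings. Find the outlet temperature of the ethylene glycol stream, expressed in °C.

Heat released by hot stream: Q = 273 × 1.97 × (396 − 348) = 25815 kJ/min
Energy balance on cold side (adiabatic exchanger): Q = ṁ_c·Cp_c·(T_c,out − T_c,in)
T_c,out = 24.4 + 25815/(268 × 2.41) = 64.369 °C

T_c,out = 64.4 °C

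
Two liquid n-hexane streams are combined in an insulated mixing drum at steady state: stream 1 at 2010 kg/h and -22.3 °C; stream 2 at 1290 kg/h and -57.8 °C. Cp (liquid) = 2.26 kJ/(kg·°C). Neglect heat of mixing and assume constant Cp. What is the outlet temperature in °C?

T_out = -36.2 °C

Energy balance with Q = 0: Σ ṁᵢCp,ᵢ(T_out − Tᵢ) = 0
Σ ṁᵢCp,ᵢTᵢ = 2010×2.26×-22.3 + 1290×2.26×-57.8 = -269810
Σ ṁᵢCp,ᵢ = 2010×2.26 + 1290×2.26 = 7458
T_out = -269810 / 7458 = -36.177 °C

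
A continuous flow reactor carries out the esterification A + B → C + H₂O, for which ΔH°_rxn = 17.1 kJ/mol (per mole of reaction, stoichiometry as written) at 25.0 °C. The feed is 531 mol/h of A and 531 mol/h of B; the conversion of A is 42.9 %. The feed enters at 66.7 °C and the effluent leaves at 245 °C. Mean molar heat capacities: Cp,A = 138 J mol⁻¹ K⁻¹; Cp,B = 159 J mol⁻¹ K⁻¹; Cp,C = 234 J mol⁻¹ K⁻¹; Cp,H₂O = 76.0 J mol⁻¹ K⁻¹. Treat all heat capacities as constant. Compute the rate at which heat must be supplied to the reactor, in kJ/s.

Q_in = 9.07 kJ/s

Extent of reaction ξ = 0.429 × 531 = 227.8 mol/h
Reaction term: ξ·ΔH°_rxn = 227.8 × 17.1 = 3895.4 kJ/h
Sensible, feed 66.7→25 °C: -6576.4 kJ/h
Outlet flows (mol/h): A 303.2, B 303.2, C 227.8, H₂O 227.8
Sensible, products 25→245 °C: 35347 kJ/h
Q = ΔH = 32666 kJ/h = 9.0739 kW
Heat supplied = 9.0739 kJ/s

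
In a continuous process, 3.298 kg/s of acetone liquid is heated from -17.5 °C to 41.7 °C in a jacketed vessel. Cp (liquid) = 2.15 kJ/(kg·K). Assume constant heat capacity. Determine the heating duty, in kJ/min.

Q = 25200 kJ/min

Q = ṁ·Cp·ΔT = 3.298 × 2.15 × (41.7 − -17.5) = 419.77 kJ/s
Heating duty = 25186 kJ/min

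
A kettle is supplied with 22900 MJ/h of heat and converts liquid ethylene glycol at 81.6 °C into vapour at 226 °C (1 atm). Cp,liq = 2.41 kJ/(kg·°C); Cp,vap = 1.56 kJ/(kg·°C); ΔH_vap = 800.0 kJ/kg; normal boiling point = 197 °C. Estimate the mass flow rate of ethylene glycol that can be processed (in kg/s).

ṁ = 5.66 kg/s

Δh = 2.41×(197−81.6) + 800.0 + 1.56×(226−197) = 1123.4 kJ/kg
Q = 22900 MJ/h = 6361.1 kJ/s = 6361.1 kJ/s
ṁ = Q/Δh = 6361.1 / 1123.4 = 5.6626 kg/s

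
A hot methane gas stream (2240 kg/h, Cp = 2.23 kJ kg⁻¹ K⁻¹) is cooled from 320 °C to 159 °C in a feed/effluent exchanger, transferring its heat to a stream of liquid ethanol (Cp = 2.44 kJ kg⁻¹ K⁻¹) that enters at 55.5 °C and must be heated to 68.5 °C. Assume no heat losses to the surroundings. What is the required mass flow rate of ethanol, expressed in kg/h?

Heat released by hot stream: Q = 2240 × 2.23 × (320 − 159) = 804230 kJ/h
Energy balance on cold side (adiabatic exchanger): Q = ṁ_c·Cp_c·(T_c,out − T_c,in)
ṁ_c = 804230 / [2.44 × (68.5 − 55.5)] = 25354 kg/h

ṁ_c = 25400 kg/h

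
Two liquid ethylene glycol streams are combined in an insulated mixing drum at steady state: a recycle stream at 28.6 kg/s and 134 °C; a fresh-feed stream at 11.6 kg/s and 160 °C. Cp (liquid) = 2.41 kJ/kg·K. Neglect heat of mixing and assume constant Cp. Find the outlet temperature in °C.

Adiabatic, steady state ⇒ Σ ṁᵢCp,ᵢ(T_out − Tᵢ) = 0
T_out = Σ ṁᵢCp,ᵢTᵢ / Σ ṁᵢCp,ᵢ
      = 13709 / 96.882 = 141.5 °C

T_out = 142 °C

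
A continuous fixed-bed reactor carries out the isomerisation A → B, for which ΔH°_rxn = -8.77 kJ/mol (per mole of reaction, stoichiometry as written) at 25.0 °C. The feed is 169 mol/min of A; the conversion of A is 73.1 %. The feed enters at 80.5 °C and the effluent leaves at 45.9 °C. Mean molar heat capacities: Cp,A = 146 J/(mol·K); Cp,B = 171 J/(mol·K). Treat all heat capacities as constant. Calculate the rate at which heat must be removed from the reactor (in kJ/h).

Q_out = 112000 kJ/h

Extent of reaction ξ = 0.731 × 169 = 123.54 mol/min
Reaction term: ξ·ΔH°_rxn = 123.54 × -8.77 = -1083.4 kJ/min
Sensible, feed 80.5→25 °C: -1369.4 kJ/min
Outlet flows (mol/min): A 45.461, B 123.54
Sensible, products 25→45.9 °C: 580.24 kJ/min
Q = ΔH = -1872.6 kJ/min = -31.21 kW
Heat removed = 112360 kJ/h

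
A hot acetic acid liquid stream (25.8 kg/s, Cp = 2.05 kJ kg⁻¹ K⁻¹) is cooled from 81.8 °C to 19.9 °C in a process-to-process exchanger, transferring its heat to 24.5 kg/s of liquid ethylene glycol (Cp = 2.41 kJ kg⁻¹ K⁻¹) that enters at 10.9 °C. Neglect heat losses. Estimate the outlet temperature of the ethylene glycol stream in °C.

T_c,out = 66.3 °C

Heat released by hot stream: Q = 25.8 × 2.05 × (81.8 − 19.9) = 3273.9 kJ/s
Energy balance on cold side (adiabatic exchanger): Q = ṁ_c·Cp_c·(T_c,out − T_c,in)
T_c,out = 10.9 + 3273.9/(24.5 × 2.41) = 66.347 °C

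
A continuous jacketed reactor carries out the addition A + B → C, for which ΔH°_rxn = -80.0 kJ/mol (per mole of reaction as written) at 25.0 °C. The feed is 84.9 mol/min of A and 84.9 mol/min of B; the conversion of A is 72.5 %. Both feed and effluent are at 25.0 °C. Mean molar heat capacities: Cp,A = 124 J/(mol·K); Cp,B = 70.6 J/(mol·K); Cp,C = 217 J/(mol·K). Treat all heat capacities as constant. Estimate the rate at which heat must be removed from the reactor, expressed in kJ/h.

Q_out = 295000 kJ/h

Extent of reaction ξ = 0.725 × 84.9 = 61.553 mol/min
Reaction term: ξ·ΔH°_rxn = 61.553 × -80.0 = -4924.2 kJ/min
Q = ΔH = -4924.2 kJ/min = -82.07 kW
Heat removed = 295450 kJ/h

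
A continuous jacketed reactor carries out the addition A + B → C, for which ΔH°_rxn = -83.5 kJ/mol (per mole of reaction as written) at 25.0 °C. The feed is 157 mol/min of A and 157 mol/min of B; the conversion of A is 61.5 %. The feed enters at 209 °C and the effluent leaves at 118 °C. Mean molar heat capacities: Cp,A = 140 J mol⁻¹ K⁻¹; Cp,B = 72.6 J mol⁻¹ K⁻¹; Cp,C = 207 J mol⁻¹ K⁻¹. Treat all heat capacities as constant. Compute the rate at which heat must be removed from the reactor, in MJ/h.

Q_out = 669 MJ/h

Extent of reaction ξ = 0.615 × 157 = 96.555 mol/min
Reaction term: ξ·ΔH°_rxn = 96.555 × -83.5 = -8062.3 kJ/min
Sensible, feed 209→25 °C: -6141.6 kJ/min
Outlet flows (mol/min): A 60.445, B 60.445, C 96.555
Sensible, products 25→118 °C: 3053.9 kJ/min
Q = ΔH = -11150 kJ/min = -185.83 kW
Heat removed = 669 MJ/h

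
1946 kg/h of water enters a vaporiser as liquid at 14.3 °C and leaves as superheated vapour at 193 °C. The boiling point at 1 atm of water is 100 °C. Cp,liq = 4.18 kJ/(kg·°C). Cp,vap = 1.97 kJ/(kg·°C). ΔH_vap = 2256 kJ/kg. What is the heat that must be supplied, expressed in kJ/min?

liquid 14.3→100 °C: 358.23 kJ/kg
vaporisation at 100 °C: 2256 kJ/kg
vapour 100→193 °C: 183.21 kJ/kg
Δh = 358.23 + 2256 + 183.21 = 2797.4 kJ/kg
Q = ṁ·Δh = 1946 kg/h × 2797.4 kJ/kg = 5.4438e+06 kJ/h
|Q| = 1512.2 kW = 90730 kJ/min

Q = 90700 kJ/min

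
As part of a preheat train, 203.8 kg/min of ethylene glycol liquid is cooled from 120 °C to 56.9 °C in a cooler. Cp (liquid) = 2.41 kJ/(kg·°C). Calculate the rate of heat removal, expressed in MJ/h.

Q = ṁ·Cp·ΔT = 203.8 × 2.41 × (56.9 − 120) = -30992 kJ/min
Converting: 30992 / 60 s = 516.53 kW
Cooling duty = 1859.5 MJ/h

Q_c = 1860 MJ/h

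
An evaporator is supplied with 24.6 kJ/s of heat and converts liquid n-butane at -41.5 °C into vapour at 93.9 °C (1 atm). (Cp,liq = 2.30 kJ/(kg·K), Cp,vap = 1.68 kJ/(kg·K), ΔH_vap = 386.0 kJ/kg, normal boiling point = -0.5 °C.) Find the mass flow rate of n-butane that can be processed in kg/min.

ṁ = 2.31 kg/min

Δh = 2.30×(-0.5−-41.5) + 386.0 + 1.68×(93.9−-0.5) = 638.89 kJ/kg
Q = 24.6 kJ/s = 24.6 kJ/s = 1476 kJ/min
ṁ = Q/Δh = 1476 / 638.89 = 2.3102 kg/min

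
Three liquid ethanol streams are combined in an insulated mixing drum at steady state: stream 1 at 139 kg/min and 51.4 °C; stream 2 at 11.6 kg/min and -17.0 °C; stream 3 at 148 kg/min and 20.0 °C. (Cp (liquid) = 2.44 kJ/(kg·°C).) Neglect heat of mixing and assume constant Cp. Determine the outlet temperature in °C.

Energy balance with Q = 0: Σ ṁᵢCp,ᵢ(T_out − Tᵢ) = 0
T_out = Σ ṁᵢCp,ᵢTᵢ / Σ ṁᵢCp,ᵢ
      = 24174 / 728.58 = 33.18 °C

T_out = 33.2 °C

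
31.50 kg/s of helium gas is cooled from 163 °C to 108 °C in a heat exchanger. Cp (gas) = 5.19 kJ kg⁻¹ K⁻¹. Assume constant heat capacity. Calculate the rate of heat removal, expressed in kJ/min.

Q = ṁ·Cp·ΔT = 31.50 × 5.19 × (108 − 163) = -8991.7 kJ/s
Cooling duty = 539500 kJ/min

Q_c = 540000 kJ/min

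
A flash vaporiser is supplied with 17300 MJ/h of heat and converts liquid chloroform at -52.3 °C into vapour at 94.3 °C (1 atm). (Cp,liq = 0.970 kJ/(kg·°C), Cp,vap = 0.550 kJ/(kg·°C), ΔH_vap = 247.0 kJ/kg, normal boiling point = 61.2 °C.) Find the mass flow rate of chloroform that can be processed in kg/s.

Δh = 0.970×(61.2−-52.3) + 247.0 + 0.550×(94.3−61.2) = 375.3 kJ/kg
Q = 17300 MJ/h = 4805.6 kJ/s = 4805.6 kJ/s
ṁ = Q/Δh = 4805.6 / 375.3 = 12.805 kg/s

ṁ = 12.8 kg/s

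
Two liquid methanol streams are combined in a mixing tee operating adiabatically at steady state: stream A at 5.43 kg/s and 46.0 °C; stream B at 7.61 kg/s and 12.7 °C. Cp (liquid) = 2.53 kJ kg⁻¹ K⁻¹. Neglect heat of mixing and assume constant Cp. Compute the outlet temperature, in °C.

T_out = 26.6 °C

Adiabatic, steady state ⇒ Σ ṁᵢCp,ᵢ(T_out − Tᵢ) = 0
T_out = Σ ṁᵢCp,ᵢTᵢ / Σ ṁᵢCp,ᵢ
      = 876.46 / 32.991 = 26.566 °C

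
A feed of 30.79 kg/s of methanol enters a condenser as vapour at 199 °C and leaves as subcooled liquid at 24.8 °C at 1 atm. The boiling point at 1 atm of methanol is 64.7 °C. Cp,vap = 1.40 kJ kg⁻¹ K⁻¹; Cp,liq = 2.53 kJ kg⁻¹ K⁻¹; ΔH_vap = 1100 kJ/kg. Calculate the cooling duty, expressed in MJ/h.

vapour 199→64.7 °C: -188.02 kJ/kg
condensation at 64.7 °C: -1100 kJ/kg
liquid 64.7→24.8 °C: -100.95 kJ/kg
Δh = -188.02 + -1100 + -100.95 = -1389 kJ/kg
Q = ṁ·Δh = 30.79 kg/s × -1389 kJ/kg = -42766 kJ/s
|Q| = 42766 kW = 153960 MJ/h

Q_c = 154000 MJ/h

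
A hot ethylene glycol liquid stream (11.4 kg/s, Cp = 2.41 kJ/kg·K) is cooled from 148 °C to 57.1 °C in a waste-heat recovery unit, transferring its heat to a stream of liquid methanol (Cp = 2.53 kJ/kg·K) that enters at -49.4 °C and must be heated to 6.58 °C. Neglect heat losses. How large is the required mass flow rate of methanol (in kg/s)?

ṁ_c = 17.6 kg/s

Heat released by hot stream: Q = 11.4 × 2.41 × (148 − 57.1) = 2497.4 kJ/s
Energy balance on cold side (adiabatic exchanger): Q = ṁ_c·Cp_c·(T_c,out − T_c,in)
ṁ_c = 2497.4 / [2.53 × (6.58 − -49.4)] = 17.633 kg/s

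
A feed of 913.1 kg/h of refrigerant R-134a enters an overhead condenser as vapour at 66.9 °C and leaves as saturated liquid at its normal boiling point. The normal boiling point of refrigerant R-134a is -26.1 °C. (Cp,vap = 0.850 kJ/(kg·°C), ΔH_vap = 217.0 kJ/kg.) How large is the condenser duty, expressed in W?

vapour 66.9→-26.1 °C: -79.05 kJ/kg
condensation at -26.1 °C: -217 kJ/kg
Δh = -79.05 + -217 = -296.05 kJ/kg
Q = ṁ·Δh = 913.1 kg/h × -296.05 kJ/kg = -270320 kJ/h
|Q| = 75.09 kW = 75090 W

Q_c = 75100 W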